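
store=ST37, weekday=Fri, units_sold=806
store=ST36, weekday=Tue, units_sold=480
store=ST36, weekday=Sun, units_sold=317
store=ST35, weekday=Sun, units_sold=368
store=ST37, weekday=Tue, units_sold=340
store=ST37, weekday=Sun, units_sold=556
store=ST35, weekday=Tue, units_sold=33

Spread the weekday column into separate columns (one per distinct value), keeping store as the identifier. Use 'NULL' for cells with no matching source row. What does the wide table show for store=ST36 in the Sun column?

317

The long row with store=ST36, weekday=Sun has units_sold=317.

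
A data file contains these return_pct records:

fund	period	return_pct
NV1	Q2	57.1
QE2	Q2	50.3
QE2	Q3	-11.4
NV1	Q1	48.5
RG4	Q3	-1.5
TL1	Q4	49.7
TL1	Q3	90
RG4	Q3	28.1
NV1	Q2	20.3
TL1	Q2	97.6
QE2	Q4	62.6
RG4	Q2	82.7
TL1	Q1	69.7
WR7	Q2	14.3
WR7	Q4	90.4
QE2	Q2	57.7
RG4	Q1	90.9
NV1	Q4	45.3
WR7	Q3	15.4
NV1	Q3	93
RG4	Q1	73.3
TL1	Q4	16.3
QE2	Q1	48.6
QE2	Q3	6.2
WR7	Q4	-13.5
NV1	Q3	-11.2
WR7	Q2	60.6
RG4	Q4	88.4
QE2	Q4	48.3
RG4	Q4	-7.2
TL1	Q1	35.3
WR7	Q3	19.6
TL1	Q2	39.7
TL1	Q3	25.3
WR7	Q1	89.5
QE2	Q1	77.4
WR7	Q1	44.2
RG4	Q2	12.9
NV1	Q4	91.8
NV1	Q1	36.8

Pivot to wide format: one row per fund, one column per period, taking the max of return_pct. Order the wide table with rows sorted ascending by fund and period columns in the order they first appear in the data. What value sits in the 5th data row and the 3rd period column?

89.5

With rows sorted ascending by fund, row 5 is fund=WR7. period columns in first-appearance order: Q2, Q3, Q1, Q4; column 3 is Q1.
Long rows with fund=WR7, period=Q1: max(89.5, 44.2) = 89.5.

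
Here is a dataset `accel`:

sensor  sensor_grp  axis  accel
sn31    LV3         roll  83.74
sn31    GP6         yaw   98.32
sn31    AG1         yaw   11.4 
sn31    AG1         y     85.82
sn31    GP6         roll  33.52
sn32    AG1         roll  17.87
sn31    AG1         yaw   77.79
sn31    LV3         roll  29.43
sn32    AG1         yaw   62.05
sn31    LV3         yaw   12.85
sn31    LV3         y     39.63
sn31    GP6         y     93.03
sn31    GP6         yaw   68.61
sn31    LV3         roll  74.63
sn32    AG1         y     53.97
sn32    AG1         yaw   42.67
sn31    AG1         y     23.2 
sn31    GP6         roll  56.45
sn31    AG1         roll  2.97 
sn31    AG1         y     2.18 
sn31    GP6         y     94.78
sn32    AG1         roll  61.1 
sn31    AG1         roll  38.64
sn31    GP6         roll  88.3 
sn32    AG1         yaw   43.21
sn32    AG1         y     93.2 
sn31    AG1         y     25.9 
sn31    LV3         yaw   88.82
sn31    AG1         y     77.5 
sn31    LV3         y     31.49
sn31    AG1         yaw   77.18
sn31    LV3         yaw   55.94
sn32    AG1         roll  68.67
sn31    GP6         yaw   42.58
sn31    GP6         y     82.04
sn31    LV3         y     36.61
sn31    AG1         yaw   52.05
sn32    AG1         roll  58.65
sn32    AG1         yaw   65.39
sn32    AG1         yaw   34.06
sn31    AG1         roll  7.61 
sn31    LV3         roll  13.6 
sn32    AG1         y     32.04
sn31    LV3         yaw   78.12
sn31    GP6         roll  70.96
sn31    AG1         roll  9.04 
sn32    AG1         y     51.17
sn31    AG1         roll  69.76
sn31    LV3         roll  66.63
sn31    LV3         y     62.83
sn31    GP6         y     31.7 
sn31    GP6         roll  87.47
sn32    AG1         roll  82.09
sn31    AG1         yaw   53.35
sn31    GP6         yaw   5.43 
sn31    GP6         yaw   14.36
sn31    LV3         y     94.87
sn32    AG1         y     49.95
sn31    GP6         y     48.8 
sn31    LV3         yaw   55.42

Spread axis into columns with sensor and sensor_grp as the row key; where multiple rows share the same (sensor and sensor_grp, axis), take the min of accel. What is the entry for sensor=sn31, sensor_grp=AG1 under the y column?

2.18

Rows with sensor=sn31, sensor_grp=AG1 and axis=y: accel values are 85.82, 23.2, 2.18, 25.9, 77.5.
min(85.82, 23.2, 2.18, 25.9, 77.5) = 2.18.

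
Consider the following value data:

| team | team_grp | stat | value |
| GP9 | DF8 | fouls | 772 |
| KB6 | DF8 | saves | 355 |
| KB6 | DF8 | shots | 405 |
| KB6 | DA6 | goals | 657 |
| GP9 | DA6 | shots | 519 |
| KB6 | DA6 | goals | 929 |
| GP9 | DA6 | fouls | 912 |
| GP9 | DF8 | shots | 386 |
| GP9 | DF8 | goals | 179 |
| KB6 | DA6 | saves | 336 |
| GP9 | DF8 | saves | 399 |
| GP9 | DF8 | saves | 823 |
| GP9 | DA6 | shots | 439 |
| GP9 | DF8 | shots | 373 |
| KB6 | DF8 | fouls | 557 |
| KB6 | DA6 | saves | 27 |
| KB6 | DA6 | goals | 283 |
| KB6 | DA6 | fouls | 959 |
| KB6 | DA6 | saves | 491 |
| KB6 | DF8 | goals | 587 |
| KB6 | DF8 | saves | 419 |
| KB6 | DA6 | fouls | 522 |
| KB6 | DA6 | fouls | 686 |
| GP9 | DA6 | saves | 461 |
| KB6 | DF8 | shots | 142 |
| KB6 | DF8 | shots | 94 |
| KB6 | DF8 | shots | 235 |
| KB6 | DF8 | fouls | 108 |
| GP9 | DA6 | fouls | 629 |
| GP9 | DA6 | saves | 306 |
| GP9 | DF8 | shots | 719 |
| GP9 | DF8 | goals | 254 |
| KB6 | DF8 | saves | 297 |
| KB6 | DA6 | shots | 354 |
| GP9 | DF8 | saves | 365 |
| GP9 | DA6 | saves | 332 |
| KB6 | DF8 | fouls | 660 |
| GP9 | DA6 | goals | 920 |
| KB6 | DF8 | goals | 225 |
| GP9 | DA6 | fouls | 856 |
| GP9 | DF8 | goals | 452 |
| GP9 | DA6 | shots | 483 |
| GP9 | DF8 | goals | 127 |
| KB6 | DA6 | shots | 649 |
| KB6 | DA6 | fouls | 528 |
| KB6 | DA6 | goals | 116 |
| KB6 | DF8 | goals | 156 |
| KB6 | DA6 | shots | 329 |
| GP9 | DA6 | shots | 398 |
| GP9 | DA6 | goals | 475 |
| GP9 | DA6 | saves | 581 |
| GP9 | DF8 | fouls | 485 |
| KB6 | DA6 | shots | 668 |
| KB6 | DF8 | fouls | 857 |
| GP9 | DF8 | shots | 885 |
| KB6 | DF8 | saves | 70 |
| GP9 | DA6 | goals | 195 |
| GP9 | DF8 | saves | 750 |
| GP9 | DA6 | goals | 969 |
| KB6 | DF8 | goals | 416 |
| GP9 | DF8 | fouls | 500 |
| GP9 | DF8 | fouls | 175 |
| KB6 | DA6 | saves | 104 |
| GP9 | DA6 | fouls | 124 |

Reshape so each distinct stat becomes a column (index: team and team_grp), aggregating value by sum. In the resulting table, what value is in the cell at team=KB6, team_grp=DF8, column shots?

876

Rows with team=KB6, team_grp=DF8 and stat=shots: value values are 405, 142, 94, 235.
405 + 142 + 94 + 235 = 876.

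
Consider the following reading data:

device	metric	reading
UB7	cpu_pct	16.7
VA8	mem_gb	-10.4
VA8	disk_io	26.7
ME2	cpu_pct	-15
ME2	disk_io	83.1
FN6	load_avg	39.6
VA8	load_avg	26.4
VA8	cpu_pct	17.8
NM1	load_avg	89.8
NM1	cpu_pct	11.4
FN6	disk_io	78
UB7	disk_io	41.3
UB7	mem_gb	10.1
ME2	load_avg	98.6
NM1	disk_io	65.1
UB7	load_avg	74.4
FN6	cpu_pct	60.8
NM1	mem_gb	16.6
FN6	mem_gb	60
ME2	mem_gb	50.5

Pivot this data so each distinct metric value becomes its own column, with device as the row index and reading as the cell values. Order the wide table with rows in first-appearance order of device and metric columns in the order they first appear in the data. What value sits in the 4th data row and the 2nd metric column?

With rows in first-appearance order of device, row 4 is device=FN6. metric columns in first-appearance order: cpu_pct, mem_gb, disk_io, load_avg; column 2 is mem_gb.
Long rows with device=FN6, metric=mem_gb: reading = 60.

60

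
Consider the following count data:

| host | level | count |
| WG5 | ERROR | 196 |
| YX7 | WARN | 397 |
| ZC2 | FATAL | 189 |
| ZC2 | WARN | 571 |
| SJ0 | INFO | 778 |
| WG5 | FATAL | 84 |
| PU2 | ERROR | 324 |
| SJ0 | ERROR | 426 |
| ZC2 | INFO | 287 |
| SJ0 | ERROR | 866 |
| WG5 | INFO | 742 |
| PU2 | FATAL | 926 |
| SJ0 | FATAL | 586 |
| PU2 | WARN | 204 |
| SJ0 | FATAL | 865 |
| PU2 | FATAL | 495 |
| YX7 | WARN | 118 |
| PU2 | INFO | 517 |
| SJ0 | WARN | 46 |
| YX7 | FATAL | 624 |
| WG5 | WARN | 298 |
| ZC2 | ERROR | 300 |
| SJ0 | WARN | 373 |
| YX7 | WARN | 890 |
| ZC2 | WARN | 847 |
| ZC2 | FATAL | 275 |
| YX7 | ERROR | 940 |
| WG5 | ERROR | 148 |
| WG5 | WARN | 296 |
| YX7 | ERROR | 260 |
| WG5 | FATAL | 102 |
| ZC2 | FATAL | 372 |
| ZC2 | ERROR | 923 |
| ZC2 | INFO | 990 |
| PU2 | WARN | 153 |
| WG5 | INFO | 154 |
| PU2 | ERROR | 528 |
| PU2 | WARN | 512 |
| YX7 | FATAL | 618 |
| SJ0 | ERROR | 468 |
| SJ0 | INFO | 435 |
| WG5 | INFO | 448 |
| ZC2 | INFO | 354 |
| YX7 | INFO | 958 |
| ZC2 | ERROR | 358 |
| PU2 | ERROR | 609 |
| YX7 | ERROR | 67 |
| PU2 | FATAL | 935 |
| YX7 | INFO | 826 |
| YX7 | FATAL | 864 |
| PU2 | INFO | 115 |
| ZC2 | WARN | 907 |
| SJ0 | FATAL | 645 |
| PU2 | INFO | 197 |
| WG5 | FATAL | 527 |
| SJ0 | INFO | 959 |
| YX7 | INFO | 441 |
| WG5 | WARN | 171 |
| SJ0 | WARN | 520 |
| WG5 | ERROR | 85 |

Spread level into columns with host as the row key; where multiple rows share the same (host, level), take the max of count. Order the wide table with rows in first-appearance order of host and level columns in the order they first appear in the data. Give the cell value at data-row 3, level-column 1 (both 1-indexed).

923

With rows in first-appearance order of host, row 3 is host=ZC2. level columns in first-appearance order: ERROR, WARN, FATAL, INFO; column 1 is ERROR.
Long rows with host=ZC2, level=ERROR: max(300, 923, 358) = 923.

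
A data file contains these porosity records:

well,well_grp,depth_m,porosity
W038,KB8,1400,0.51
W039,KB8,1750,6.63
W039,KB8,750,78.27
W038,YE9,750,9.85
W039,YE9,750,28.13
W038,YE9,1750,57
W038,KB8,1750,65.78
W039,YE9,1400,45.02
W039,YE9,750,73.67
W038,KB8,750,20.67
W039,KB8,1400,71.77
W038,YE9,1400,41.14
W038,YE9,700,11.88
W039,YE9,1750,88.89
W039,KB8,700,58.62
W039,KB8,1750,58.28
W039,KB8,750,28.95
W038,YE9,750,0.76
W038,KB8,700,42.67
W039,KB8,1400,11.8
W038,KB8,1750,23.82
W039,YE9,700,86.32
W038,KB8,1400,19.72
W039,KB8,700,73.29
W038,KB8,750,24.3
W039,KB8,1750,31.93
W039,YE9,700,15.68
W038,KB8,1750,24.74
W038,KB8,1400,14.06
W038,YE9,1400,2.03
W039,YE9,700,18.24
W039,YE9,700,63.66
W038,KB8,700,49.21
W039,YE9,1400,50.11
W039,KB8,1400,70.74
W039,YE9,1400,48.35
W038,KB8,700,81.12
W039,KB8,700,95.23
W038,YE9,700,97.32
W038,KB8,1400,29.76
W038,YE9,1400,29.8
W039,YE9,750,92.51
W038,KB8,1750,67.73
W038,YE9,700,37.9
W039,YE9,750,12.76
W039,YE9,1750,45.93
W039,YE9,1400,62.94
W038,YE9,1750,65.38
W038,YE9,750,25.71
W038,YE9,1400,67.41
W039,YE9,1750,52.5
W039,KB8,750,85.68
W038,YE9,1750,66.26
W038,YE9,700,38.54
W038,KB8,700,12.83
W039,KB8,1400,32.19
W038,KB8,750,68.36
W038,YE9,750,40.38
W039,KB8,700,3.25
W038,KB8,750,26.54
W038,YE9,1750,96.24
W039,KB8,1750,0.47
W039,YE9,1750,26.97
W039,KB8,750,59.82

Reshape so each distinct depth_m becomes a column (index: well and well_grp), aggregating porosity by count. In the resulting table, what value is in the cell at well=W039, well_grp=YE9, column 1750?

4

Rows with well=W039, well_grp=YE9 and depth_m=1750: porosity values are 88.89, 45.93, 52.5, 26.97.
4 rows match — count = 4.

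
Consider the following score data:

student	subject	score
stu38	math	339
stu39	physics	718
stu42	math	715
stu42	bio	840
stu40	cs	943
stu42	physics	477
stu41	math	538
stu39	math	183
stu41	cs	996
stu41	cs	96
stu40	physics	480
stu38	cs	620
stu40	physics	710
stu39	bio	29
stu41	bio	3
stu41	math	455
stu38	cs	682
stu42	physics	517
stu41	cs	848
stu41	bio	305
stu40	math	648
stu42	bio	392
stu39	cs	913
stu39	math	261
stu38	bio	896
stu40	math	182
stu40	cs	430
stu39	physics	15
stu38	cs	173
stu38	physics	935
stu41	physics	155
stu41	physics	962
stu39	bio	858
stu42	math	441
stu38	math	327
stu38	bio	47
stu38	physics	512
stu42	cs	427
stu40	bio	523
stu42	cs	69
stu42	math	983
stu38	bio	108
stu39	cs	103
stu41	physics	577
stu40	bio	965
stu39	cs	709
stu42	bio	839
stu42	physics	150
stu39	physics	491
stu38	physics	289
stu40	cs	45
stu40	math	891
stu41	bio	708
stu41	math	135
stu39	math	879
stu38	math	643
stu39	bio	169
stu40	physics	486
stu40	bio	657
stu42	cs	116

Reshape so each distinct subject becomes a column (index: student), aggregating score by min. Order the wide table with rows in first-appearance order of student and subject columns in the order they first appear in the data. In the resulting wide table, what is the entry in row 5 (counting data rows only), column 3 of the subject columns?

3

With rows in first-appearance order of student, row 5 is student=stu41. subject columns in first-appearance order: math, physics, bio, cs; column 3 is bio.
Long rows with student=stu41, subject=bio: min(3, 305, 708) = 3.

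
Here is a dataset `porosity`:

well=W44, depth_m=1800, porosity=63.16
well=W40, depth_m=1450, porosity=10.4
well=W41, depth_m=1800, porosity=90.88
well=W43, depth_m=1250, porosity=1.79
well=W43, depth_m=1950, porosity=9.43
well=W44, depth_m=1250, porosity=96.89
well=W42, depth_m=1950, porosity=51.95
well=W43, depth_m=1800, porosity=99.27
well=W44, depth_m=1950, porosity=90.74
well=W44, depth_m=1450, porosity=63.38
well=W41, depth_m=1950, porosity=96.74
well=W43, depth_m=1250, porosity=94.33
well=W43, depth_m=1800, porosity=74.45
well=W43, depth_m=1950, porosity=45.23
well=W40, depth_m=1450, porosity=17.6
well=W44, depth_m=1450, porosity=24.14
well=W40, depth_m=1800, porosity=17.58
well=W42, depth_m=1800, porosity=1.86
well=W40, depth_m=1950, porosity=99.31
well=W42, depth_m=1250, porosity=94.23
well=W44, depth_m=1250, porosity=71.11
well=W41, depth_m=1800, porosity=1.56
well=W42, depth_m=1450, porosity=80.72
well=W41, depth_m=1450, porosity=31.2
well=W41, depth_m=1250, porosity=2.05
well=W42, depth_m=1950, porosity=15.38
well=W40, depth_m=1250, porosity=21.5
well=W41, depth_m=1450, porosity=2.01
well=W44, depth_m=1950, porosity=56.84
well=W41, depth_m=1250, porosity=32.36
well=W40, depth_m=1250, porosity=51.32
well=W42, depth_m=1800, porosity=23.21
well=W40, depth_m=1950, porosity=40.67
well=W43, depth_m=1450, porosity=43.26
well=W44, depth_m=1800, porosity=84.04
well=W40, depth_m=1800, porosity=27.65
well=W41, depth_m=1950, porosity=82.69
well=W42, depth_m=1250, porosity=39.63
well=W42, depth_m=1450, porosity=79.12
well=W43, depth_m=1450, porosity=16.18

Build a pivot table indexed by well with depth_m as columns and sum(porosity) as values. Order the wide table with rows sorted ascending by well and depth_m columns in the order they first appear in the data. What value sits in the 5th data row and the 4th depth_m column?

147.58

With rows sorted ascending by well, row 5 is well=W44. depth_m columns in first-appearance order: 1800, 1450, 1250, 1950; column 4 is 1950.
Long rows with well=W44, depth_m=1950: 90.74 + 56.84 = 147.58.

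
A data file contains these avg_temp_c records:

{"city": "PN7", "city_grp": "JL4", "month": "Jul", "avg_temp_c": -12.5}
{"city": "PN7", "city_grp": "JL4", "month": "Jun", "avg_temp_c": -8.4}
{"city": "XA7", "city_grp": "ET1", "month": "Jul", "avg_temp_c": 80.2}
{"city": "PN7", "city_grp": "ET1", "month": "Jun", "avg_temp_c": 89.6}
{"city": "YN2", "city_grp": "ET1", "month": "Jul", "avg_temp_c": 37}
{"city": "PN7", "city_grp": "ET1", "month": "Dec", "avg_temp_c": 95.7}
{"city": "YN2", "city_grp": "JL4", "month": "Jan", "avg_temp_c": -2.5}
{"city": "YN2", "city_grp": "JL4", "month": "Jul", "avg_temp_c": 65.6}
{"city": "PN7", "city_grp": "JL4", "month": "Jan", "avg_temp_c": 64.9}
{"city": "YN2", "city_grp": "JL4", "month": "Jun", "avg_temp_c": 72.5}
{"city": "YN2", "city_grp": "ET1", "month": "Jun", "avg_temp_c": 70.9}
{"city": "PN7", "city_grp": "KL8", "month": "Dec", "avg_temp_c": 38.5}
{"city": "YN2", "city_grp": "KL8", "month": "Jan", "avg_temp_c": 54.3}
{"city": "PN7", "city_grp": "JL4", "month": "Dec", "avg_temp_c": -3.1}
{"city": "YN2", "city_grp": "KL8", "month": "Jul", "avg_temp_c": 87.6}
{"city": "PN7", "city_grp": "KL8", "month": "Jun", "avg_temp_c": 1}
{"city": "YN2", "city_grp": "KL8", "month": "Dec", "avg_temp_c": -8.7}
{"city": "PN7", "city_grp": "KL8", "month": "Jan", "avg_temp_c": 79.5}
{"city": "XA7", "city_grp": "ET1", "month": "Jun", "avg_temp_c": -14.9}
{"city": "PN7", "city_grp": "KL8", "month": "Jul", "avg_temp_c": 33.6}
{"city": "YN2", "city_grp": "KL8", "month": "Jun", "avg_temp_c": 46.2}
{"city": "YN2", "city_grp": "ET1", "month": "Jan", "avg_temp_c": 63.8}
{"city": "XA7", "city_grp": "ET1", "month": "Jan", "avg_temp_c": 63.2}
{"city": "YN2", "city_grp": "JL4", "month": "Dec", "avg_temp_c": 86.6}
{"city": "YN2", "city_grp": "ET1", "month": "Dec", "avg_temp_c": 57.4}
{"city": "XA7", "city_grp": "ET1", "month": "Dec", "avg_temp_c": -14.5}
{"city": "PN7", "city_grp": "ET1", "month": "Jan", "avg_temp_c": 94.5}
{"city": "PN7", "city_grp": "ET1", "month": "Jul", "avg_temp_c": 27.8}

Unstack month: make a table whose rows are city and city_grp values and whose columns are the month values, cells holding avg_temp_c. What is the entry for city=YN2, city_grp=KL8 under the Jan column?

54.3

Wide layout: rows indexed by city and city_grp, columns are the 4 distinct month values (Jul, Jun, Dec, Jan).
Cell (city=YN2, city_grp=KL8, month=Jan) draws from the long row where city=YN2, city_grp=KL8 and month=Jan, which has avg_temp_c=54.3.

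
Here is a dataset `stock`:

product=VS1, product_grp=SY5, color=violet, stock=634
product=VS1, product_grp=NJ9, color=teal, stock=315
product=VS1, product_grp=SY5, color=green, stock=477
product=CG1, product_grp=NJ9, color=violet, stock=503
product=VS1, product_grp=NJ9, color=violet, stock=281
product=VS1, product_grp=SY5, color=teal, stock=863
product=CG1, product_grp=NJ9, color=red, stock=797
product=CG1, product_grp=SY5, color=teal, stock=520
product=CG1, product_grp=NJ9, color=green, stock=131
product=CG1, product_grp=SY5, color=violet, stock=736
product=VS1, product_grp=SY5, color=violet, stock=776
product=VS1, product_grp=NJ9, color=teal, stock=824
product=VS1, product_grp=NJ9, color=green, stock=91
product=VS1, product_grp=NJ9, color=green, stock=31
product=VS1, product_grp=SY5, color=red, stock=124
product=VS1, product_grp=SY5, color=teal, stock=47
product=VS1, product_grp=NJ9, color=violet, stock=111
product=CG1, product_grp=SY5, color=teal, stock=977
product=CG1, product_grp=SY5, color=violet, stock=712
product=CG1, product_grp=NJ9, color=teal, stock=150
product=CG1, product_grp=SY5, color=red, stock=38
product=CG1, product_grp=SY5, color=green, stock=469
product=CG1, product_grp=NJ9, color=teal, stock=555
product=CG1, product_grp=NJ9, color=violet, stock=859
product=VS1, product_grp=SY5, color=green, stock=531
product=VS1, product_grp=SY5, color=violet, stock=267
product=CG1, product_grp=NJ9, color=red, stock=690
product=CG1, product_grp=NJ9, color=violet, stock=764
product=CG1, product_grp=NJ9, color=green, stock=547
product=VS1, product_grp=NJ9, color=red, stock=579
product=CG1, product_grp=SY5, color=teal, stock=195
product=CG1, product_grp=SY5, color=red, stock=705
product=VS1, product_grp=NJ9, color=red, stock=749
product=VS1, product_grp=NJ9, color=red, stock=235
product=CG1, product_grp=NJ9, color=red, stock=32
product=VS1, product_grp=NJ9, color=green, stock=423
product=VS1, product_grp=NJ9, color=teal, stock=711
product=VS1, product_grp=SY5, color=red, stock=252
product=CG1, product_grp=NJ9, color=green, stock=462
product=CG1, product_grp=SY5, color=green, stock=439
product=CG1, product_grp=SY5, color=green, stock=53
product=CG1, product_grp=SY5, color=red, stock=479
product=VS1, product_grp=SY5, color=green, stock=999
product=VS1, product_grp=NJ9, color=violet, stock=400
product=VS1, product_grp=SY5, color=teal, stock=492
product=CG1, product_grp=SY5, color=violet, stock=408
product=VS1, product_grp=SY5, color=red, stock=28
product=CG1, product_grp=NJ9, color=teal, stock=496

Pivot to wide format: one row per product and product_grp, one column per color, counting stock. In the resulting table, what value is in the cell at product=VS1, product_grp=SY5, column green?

3

Rows with product=VS1, product_grp=SY5 and color=green: stock values are 477, 531, 999.
3 rows match — count = 3.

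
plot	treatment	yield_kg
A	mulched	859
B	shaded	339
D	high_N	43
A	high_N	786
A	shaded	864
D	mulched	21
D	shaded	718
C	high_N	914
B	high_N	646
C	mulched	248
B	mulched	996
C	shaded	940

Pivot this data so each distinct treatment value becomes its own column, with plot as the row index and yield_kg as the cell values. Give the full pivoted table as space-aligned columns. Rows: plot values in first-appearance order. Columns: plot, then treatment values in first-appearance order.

Columns: plot plus the 3 distinct treatment values (mulched, shaded, high_N).
For example, row A column mulched takes yield_kg=859 from the long row (A, mulched).

plot  mulched  shaded  high_N
A     859      864     786   
B     996      339     646   
D     21       718     43    
C     248      940     914   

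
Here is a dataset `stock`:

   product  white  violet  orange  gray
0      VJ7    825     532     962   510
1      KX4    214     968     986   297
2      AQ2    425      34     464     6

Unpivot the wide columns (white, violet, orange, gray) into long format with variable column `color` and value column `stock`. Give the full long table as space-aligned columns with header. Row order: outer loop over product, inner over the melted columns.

Each (product, column) pair becomes one row: 3 × 4 = 12 rows.
For example, (VJ7, white) → stock=825.

product  color   stock
VJ7      white   825  
VJ7      violet  532  
VJ7      orange  962  
VJ7      gray    510  
KX4      white   214  
KX4      violet  968  
KX4      orange  986  
KX4      gray    297  
AQ2      white   425  
AQ2      violet  34   
AQ2      orange  464  
AQ2      gray    6    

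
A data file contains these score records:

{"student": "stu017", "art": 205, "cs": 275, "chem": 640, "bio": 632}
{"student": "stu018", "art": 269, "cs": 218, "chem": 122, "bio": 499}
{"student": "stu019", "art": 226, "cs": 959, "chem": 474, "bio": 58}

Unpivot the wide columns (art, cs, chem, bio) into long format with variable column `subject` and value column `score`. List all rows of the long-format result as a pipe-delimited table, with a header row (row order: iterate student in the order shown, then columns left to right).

Each (student, column) pair becomes one row: 3 × 4 = 12 rows.
For example, (stu017, art) → score=205.

| student | subject | score |
| stu017 | art | 205 |
| stu017 | cs | 275 |
| stu017 | chem | 640 |
| stu017 | bio | 632 |
| stu018 | art | 269 |
| stu018 | cs | 218 |
| stu018 | chem | 122 |
| stu018 | bio | 499 |
| stu019 | art | 226 |
| stu019 | cs | 959 |
| stu019 | chem | 474 |
| stu019 | bio | 58 |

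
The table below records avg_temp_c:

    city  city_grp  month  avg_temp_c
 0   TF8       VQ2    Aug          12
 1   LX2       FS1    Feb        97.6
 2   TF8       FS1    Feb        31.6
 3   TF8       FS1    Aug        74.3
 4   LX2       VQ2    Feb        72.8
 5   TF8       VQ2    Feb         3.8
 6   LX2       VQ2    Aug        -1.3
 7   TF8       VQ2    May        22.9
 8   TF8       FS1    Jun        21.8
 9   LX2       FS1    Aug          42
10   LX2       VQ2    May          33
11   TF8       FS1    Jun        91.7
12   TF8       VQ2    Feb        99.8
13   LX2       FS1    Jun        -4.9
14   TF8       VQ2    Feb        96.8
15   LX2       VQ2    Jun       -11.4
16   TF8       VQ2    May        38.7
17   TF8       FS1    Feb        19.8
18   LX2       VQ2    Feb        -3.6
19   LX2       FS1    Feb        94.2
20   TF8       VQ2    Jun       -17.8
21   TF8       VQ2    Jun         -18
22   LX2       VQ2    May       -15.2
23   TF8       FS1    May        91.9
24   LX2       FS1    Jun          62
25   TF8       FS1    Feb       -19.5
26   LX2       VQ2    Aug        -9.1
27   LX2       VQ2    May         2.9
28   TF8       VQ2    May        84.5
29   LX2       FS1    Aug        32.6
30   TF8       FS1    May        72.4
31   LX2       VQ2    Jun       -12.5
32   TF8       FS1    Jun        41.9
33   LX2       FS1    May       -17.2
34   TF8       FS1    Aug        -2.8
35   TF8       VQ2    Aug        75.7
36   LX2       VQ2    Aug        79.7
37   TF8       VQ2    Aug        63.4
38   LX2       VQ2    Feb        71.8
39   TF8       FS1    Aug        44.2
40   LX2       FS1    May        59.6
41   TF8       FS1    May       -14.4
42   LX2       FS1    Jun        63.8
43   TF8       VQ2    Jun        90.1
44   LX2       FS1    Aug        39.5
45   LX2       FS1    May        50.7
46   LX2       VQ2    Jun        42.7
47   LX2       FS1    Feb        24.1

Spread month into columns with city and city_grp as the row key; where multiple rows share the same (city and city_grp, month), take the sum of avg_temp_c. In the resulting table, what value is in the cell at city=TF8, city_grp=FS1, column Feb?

31.9

Rows with city=TF8, city_grp=FS1 and month=Feb: avg_temp_c values are 31.6, 19.8, -19.5.
31.6 + 19.8 + -19.5 = 31.9.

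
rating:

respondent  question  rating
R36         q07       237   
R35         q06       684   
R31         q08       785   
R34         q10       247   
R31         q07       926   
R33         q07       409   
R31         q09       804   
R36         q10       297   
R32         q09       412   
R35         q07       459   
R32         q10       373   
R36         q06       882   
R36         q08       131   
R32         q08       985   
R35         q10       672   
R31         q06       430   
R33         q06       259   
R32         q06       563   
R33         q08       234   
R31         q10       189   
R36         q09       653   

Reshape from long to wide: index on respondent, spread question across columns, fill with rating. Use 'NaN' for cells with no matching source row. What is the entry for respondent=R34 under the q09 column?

NaN

No long-format row has respondent=R34 and question=q09, so the cell is NaN.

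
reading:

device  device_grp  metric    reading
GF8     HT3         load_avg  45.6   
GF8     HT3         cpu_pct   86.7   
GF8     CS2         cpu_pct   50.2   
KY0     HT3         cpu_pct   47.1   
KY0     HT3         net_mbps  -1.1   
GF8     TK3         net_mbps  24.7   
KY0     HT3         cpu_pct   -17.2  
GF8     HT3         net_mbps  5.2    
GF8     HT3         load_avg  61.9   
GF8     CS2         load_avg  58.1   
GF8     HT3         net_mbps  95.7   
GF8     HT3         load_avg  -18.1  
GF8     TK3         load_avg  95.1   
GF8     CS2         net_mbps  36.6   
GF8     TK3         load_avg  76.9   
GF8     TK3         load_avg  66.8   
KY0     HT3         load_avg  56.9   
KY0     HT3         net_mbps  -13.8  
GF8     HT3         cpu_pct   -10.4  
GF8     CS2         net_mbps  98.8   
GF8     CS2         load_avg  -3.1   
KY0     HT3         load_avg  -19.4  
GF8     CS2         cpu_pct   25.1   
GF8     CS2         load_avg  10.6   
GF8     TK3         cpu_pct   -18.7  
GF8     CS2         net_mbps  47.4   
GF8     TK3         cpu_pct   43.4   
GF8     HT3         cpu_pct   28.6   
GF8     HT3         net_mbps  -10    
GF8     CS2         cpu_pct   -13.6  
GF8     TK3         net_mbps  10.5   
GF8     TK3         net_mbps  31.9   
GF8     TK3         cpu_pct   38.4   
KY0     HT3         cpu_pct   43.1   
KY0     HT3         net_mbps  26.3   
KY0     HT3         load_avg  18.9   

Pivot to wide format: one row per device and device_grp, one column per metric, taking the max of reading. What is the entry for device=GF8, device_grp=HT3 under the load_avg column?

Rows with device=GF8, device_grp=HT3 and metric=load_avg: reading values are 45.6, 61.9, -18.1.
max(45.6, 61.9, -18.1) = 61.9.

61.9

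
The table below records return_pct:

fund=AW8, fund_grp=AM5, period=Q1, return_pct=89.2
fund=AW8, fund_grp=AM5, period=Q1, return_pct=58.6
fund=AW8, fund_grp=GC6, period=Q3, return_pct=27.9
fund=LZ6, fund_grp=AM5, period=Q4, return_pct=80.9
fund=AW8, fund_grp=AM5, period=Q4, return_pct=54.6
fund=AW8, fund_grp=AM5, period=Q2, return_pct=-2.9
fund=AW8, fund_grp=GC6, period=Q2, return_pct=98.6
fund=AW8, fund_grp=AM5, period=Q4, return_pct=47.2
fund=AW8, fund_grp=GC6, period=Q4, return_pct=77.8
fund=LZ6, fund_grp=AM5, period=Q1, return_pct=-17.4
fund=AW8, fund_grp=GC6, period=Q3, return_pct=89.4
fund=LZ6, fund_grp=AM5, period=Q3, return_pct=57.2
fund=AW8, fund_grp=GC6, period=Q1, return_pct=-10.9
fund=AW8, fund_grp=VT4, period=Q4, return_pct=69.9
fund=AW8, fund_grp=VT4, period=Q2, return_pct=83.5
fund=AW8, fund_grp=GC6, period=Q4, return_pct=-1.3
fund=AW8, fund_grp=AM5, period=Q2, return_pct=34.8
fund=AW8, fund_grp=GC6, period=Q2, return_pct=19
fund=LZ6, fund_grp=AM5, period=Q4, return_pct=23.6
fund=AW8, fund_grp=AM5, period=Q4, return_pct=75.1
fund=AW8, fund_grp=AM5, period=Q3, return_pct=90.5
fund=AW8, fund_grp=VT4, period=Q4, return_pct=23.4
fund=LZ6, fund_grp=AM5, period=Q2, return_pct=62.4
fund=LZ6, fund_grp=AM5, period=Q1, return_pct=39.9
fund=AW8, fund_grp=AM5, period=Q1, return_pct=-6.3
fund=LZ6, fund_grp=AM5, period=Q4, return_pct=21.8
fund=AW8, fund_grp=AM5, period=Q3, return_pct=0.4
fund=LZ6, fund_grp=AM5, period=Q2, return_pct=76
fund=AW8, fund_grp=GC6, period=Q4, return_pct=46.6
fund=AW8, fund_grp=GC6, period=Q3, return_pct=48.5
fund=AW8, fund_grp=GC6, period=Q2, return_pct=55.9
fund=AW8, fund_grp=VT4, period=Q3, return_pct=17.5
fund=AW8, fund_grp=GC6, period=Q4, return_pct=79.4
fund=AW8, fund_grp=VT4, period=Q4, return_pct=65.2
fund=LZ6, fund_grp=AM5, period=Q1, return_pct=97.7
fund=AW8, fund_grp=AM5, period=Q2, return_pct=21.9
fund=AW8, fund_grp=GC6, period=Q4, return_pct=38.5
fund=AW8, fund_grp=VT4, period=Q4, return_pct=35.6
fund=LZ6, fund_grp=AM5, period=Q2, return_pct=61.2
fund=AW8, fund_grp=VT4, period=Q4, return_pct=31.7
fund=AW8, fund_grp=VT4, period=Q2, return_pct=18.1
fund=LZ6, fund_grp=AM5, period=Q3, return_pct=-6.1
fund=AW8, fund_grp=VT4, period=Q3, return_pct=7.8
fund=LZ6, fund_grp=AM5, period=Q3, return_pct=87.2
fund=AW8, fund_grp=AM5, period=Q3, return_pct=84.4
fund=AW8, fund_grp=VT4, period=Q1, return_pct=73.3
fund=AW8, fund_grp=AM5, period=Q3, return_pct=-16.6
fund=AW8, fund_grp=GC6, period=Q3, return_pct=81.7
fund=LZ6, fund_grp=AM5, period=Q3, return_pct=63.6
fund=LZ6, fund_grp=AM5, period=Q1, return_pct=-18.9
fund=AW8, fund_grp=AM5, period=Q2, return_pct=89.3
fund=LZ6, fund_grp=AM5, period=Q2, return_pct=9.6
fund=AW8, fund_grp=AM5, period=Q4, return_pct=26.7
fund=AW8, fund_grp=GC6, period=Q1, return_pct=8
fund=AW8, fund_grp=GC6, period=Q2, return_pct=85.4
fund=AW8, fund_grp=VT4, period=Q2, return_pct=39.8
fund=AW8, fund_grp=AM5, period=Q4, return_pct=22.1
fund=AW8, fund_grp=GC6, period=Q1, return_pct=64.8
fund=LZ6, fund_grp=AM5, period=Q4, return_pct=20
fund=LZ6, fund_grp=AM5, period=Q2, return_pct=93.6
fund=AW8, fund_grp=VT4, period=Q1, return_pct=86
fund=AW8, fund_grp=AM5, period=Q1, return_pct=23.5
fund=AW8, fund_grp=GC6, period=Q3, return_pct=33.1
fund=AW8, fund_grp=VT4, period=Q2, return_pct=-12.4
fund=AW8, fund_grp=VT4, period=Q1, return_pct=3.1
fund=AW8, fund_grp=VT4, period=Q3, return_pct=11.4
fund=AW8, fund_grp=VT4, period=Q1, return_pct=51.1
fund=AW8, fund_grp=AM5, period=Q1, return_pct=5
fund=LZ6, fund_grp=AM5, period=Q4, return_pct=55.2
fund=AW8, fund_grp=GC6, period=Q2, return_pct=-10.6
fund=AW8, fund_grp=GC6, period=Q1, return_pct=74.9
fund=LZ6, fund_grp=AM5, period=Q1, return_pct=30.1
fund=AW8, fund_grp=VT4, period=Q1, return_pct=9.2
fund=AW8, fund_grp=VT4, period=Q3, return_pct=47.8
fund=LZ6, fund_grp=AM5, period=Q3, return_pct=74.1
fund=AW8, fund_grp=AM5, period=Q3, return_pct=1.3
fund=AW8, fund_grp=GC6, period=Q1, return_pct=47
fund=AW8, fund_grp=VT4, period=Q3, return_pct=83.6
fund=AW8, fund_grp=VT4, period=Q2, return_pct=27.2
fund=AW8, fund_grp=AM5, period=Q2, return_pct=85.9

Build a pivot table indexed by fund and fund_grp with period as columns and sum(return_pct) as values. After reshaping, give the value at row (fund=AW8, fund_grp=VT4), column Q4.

Rows with fund=AW8, fund_grp=VT4 and period=Q4: return_pct values are 69.9, 23.4, 65.2, 35.6, 31.7.
69.9 + 23.4 + 65.2 + 35.6 + 31.7 = 225.8.

225.8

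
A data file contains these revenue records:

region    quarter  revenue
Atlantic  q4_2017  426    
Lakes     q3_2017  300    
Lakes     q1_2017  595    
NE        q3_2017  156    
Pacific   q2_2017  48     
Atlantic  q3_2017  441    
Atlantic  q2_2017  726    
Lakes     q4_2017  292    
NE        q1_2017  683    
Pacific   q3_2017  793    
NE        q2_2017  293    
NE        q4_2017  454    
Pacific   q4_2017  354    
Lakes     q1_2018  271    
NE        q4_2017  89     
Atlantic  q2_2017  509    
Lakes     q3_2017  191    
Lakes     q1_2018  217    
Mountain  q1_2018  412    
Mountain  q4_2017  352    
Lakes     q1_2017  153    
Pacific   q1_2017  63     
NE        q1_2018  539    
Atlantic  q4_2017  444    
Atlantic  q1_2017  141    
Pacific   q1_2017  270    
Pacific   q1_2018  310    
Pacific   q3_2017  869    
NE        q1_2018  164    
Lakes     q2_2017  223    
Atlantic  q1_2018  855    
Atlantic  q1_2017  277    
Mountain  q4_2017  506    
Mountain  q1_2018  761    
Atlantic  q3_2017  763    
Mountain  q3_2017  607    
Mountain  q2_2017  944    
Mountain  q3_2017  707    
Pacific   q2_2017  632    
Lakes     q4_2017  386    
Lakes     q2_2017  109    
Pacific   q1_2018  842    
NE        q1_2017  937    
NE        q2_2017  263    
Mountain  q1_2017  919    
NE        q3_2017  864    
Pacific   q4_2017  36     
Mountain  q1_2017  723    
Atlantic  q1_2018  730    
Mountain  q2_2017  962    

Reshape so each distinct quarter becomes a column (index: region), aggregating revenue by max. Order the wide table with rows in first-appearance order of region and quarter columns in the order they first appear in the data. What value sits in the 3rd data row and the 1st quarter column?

With rows in first-appearance order of region, row 3 is region=NE. quarter columns in first-appearance order: q4_2017, q3_2017, q1_2017, q2_2017, q1_2018; column 1 is q4_2017.
Long rows with region=NE, quarter=q4_2017: max(454, 89) = 454.

454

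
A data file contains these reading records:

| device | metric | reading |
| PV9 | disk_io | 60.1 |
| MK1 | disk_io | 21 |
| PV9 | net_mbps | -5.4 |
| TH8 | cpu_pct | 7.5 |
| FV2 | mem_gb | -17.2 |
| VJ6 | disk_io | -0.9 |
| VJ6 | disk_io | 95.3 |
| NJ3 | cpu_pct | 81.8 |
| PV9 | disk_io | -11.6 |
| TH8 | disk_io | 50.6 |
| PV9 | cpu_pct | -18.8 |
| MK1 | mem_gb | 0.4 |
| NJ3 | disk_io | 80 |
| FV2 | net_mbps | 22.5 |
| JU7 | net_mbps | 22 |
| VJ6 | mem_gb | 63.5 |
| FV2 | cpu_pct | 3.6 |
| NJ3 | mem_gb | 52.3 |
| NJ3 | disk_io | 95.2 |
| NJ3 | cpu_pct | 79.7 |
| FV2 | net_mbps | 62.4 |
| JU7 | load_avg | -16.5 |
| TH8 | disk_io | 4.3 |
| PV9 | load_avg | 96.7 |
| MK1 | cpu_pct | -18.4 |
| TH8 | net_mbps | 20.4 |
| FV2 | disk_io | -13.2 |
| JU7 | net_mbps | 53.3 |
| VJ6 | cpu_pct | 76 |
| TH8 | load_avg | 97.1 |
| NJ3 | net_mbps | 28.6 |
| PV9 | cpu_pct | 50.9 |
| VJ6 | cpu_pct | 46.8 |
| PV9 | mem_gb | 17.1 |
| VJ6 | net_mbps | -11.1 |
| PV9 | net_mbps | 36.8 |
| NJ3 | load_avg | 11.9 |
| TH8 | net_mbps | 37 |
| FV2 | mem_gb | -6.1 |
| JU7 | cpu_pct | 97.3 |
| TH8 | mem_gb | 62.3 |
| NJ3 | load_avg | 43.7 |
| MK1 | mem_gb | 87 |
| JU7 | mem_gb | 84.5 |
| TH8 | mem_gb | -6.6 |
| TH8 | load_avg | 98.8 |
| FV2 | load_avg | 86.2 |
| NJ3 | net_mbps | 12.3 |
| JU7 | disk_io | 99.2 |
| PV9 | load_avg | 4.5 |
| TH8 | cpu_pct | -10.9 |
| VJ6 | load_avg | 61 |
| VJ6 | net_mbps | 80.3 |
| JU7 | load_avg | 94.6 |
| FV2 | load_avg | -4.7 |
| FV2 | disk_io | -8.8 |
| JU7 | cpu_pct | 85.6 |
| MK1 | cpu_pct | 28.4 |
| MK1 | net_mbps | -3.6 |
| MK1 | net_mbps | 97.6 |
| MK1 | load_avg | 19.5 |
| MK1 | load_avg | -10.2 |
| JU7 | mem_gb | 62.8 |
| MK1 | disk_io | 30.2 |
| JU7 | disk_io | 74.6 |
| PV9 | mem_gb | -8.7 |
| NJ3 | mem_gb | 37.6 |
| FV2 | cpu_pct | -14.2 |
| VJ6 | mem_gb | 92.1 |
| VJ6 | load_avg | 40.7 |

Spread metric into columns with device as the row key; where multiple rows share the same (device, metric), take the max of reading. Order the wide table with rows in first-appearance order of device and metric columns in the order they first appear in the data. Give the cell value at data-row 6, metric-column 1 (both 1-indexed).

95.2

With rows in first-appearance order of device, row 6 is device=NJ3. metric columns in first-appearance order: disk_io, net_mbps, cpu_pct, mem_gb, load_avg; column 1 is disk_io.
Long rows with device=NJ3, metric=disk_io: max(80, 95.2) = 95.2.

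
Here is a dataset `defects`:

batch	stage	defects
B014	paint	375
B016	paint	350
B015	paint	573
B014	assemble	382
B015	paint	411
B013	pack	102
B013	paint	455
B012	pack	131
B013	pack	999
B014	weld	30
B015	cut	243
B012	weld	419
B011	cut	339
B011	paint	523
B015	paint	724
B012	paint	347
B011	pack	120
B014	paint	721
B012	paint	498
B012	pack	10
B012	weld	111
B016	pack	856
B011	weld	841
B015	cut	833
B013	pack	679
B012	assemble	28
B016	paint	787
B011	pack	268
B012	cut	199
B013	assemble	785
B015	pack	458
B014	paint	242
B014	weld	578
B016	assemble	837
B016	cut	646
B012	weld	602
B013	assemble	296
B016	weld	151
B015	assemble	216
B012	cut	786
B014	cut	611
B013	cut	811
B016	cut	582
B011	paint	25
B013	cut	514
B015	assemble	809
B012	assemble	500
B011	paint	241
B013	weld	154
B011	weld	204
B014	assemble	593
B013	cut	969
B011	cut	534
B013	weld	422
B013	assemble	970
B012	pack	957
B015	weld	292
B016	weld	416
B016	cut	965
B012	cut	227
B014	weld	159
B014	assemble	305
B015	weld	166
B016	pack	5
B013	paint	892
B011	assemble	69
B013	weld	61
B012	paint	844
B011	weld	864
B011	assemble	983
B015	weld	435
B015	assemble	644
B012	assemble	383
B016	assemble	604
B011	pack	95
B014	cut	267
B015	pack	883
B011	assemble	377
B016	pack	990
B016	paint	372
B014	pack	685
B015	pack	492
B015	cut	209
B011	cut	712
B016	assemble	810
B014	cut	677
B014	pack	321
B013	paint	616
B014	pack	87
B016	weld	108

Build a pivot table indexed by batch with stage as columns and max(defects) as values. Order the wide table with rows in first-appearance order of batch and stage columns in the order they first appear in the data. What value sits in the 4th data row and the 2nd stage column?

970

With rows in first-appearance order of batch, row 4 is batch=B013. stage columns in first-appearance order: paint, assemble, pack, weld, cut; column 2 is assemble.
Long rows with batch=B013, stage=assemble: max(785, 296, 970) = 970.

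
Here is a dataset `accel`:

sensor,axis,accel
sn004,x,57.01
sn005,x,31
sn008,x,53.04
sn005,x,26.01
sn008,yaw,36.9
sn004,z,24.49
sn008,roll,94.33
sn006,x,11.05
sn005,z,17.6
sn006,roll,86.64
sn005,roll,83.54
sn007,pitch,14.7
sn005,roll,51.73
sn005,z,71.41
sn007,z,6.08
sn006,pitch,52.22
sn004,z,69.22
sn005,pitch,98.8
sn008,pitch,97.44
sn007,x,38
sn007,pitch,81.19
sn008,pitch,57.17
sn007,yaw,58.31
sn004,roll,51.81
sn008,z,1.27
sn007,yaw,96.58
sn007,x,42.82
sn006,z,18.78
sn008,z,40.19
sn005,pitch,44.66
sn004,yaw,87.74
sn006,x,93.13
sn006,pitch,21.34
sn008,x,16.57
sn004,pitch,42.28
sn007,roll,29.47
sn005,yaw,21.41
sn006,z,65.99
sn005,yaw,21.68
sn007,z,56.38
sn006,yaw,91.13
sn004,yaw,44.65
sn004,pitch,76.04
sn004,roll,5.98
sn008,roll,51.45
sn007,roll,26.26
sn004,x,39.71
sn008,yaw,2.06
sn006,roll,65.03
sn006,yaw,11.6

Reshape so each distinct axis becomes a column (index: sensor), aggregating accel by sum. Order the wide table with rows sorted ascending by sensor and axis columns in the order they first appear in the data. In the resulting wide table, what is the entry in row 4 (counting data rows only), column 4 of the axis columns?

55.73

With rows sorted ascending by sensor, row 4 is sensor=sn007. axis columns in first-appearance order: x, yaw, z, roll, pitch; column 4 is roll.
Long rows with sensor=sn007, axis=roll: 29.47 + 26.26 = 55.73.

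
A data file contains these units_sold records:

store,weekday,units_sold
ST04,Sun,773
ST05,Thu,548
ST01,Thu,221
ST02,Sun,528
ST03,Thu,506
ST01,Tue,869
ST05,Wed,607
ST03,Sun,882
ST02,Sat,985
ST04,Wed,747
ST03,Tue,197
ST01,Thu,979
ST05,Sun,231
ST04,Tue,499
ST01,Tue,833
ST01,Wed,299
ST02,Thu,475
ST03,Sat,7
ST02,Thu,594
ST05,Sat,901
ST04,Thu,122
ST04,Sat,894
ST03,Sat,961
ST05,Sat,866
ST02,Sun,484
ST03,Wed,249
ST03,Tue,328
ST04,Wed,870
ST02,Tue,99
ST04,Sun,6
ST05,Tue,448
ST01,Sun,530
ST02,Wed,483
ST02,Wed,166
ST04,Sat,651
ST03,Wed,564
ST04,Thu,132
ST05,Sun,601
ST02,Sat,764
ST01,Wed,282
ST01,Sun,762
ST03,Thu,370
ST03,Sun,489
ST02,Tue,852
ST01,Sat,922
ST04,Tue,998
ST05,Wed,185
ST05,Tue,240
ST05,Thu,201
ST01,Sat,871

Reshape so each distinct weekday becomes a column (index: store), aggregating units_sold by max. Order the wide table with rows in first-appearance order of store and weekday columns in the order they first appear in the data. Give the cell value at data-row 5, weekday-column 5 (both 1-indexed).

961

With rows in first-appearance order of store, row 5 is store=ST03. weekday columns in first-appearance order: Sun, Thu, Tue, Wed, Sat; column 5 is Sat.
Long rows with store=ST03, weekday=Sat: max(7, 961) = 961.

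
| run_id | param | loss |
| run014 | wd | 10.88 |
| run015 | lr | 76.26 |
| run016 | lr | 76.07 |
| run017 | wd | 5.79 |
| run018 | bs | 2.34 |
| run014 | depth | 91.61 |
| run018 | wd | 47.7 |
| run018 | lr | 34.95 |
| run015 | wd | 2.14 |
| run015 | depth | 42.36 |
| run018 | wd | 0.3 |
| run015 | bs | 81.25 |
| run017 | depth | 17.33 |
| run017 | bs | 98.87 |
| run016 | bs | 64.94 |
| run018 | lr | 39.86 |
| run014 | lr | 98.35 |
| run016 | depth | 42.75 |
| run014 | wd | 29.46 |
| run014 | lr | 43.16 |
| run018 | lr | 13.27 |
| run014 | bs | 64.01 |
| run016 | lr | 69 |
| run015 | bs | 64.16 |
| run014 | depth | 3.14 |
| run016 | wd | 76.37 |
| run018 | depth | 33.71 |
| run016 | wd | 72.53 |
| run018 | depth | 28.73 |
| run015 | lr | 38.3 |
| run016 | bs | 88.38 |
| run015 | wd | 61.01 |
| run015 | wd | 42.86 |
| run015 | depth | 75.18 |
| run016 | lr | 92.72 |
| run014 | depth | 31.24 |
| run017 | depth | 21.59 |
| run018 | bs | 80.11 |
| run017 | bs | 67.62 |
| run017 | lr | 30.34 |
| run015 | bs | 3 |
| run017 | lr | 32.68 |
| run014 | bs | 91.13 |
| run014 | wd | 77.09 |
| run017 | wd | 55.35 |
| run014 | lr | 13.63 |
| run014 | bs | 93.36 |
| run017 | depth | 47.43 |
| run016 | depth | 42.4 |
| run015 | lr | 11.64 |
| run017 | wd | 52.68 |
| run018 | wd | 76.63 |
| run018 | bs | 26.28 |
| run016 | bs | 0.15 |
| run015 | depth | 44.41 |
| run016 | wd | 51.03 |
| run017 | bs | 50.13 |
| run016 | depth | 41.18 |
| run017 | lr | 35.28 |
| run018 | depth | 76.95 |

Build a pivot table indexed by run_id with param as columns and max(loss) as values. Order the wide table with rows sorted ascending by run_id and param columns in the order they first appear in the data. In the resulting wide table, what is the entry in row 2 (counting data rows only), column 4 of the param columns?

With rows sorted ascending by run_id, row 2 is run_id=run015. param columns in first-appearance order: wd, lr, bs, depth; column 4 is depth.
Long rows with run_id=run015, param=depth: max(42.36, 75.18, 44.41) = 75.18.

75.18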